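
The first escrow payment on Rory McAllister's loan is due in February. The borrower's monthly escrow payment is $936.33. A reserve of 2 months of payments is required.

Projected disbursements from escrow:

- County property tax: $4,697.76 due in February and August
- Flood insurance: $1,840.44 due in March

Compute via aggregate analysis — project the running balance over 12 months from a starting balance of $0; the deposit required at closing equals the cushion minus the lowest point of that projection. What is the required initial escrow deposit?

Cushion = 2 × $936.33 = $1,872.66
Trial balance (start $0, +$936.33 each month, − disbursements):
  Feb: +$936.33 − $4,697.76 → -$3,761.43
  Mar: +$936.33 − $1,840.44 → -$4,665.54
  Apr: +$936.33 → -$3,729.21
  May: +$936.33 → -$2,792.88
  Jun: +$936.33 → -$1,856.55
  Jul: +$936.33 → -$920.22
  Aug: +$936.33 − $4,697.76 → -$4,681.65
  Sep: +$936.33 → -$3,745.32
  Oct: +$936.33 → -$2,808.99
  Nov: +$936.33 → -$1,872.66
  Dec: +$936.33 → -$936.33
  Jan: +$936.33 → $0.00
Lowest trial balance = -$4,681.65 (Aug)
Initial deposit = cushion − low point = $1,872.66 − (-$4,681.65) = $6,554.31

$6,554.31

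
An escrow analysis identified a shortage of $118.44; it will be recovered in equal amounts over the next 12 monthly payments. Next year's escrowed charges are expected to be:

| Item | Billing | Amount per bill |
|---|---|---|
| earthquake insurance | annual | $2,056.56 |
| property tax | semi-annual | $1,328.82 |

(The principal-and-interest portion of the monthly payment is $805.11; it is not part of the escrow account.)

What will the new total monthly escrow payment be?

$402.72

Earthquake insurance: $2,056.56/yr
Property tax: $1,328.82 × 2 = $2,657.64/yr
Combined annual = $4,714.20
Monthly = $4,714.20 / 12 = $392.85
Shortage per month = $118.44 / 12 = $9.87
New monthly escrow = $392.85 + $9.87 = $402.72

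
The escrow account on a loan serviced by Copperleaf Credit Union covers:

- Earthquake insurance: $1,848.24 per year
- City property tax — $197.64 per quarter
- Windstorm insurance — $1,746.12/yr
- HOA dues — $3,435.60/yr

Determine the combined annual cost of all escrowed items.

Earthquake insurance — $1,848.24/yr
City property tax — $197.64 × 4 = $790.56/yr
Windstorm insurance — $1,746.12/yr
HOA dues — $3,435.60/yr
Yearly total = $1,848.24 + $790.56 + $1,746.12 + $3,435.60 = $7,820.52

$7,820.52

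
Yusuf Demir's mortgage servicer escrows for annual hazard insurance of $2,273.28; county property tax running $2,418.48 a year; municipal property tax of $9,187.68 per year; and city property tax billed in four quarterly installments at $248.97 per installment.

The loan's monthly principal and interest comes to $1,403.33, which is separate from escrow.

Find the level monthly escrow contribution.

$1,239.61

Hazard insurance: $2,273.28 annually
County property tax: $2,418.48 annually
Municipal property tax: $9,187.68 annually
City property tax: $248.97 × 4 = $995.88 annually
Combined annual = $2,273.28 + $2,418.48 + $9,187.68 + $995.88 = $14,875.32
Per month = $14,875.32 / 12 = $1,239.61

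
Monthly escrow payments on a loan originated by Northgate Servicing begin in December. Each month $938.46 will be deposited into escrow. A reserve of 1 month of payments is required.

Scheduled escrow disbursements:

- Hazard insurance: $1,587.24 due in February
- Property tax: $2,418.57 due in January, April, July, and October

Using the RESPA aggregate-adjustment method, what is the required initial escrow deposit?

Cushion = 1 × $938.46 = $938.46
Trial balance (start $0, +$938.46 each month, − disbursements):
  Dec: +$938.46 → $938.46
  Jan: +$938.46 − $2,418.57 → -$541.65
  Feb: +$938.46 − $1,587.24 → -$1,190.43
  Mar: +$938.46 → -$251.97
  Apr: +$938.46 − $2,418.57 → -$1,732.08
  May: +$938.46 → -$793.62
  Jun: +$938.46 → $144.84
  Jul: +$938.46 − $2,418.57 → -$1,335.27
  Aug: +$938.46 → -$396.81
  Sep: +$938.46 → $541.65
  Oct: +$938.46 − $2,418.57 → -$938.46
  Nov: +$938.46 → $0.00
Lowest trial balance = -$1,732.08 (Apr)
Initial deposit = cushion − low point = $938.46 − (-$1,732.08) = $2,670.54

$2,670.54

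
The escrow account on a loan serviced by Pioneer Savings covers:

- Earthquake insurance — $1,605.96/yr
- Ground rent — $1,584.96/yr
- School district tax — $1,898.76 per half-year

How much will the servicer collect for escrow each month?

$582.37

Earthquake insurance: $1,605.96 annually
Ground rent: $1,584.96 annually
School district tax: $1,898.76 × 2 = $3,797.52 annually
Total annual escrow = $1,605.96 + $1,584.96 + $3,797.52 = $6,988.44
Monthly escrow = $6,988.44 ÷ 12 = $582.37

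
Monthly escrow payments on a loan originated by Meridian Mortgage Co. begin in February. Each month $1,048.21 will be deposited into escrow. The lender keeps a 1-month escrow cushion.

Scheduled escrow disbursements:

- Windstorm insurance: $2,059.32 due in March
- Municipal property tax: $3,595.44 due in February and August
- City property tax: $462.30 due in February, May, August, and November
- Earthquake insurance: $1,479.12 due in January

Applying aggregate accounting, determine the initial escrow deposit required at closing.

$5,068.85

Cushion = 1 × $1,048.21 = $1,048.21
Trial balance (start $0, +$1,048.21 each month, − disbursements):
  Feb: +$1,048.21 − $4,057.74 → -$3,009.53
  Mar: +$1,048.21 − $2,059.32 → -$4,020.64
  Apr: +$1,048.21 → -$2,972.43
  May: +$1,048.21 − $462.30 → -$2,386.52
  Jun: +$1,048.21 → -$1,338.31
  Jul: +$1,048.21 → -$290.10
  Aug: +$1,048.21 − $4,057.74 → -$3,299.63
  Sep: +$1,048.21 → -$2,251.42
  Oct: +$1,048.21 → -$1,203.21
  Nov: +$1,048.21 − $462.30 → -$617.30
  Dec: +$1,048.21 → $430.91
  Jan: +$1,048.21 − $1,479.12 → $0.00
Lowest trial balance = -$4,020.64 (Mar)
Initial deposit = cushion − low point = $1,048.21 − (-$4,020.64) = $5,068.85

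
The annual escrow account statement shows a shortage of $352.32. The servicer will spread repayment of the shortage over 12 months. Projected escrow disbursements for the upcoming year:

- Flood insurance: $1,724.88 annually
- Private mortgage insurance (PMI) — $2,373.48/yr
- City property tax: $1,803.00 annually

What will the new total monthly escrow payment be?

$521.14

Flood insurance — $1,724.88
Private mortgage insurance (PMI) — $2,373.48
City property tax — $1,803.00
Total annual escrow = $5,901.36
Monthly escrow = $5,901.36 / 12 = $491.78
Monthly shortage recovery: $352.32 / 12 = $29.36
New monthly escrow = $491.78 + $29.36 = $521.14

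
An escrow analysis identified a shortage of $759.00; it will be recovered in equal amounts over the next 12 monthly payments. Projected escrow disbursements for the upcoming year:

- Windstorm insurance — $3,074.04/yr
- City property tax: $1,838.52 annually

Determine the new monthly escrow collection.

$472.63

Windstorm insurance: $3,074.04/yr
City property tax: $1,838.52/yr
Total per year = $3,074.04 + $1,838.52 = $4,912.56
Monthly = $4,912.56 ÷ 12 = $409.38
Shortage per month = $759.00 ÷ 12 = $63.25
Adjusted monthly = $409.38 + $63.25 = $472.63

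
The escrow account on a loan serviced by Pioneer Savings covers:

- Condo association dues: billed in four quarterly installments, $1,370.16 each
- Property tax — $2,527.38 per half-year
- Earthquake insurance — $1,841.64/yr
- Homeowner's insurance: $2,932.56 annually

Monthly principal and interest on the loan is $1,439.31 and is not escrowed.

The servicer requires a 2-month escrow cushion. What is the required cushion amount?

Condo association dues — $1,370.16 × 4 = $5,480.64
Property tax — $2,527.38 × 2 = $5,054.76
Earthquake insurance — $1,841.64
Homeowner's insurance — $2,932.56
Annual escrow total = $5,480.64 + $5,054.76 + $1,841.64 + $2,932.56 = $15,309.60
Monthly = $15,309.60 / 12 = $1,275.80
Cushion = 2 × $1,275.80 = $2,551.60

$2,551.60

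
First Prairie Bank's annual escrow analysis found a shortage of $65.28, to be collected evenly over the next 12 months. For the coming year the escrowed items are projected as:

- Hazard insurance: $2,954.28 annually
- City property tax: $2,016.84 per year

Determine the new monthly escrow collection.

$419.70

Hazard insurance: $2,954.28 per year
City property tax: $2,016.84 per year
Yearly total = $4,971.12
Monthly escrow = $4,971.12 ÷ 12 = $414.26
Shortage spread = $65.28 ÷ 12 = $5.44/mo
Adjusted monthly = $414.26 + $5.44 = $419.70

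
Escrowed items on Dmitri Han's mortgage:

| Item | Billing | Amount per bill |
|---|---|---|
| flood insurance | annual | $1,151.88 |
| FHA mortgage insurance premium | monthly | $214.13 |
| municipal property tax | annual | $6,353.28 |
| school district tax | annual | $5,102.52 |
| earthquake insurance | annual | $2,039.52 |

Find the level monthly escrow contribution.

Flood insurance — $1,151.88 per year
FHA mortgage insurance premium — $214.13 × 12 = $2,569.56 per year
Municipal property tax — $6,353.28 per year
School district tax — $5,102.52 per year
Earthquake insurance — $2,039.52 per year
Annual escrow total = $1,151.88 + $2,569.56 + $6,353.28 + $5,102.52 + $2,039.52 = $17,216.76
Base monthly escrow = $17,216.76 / 12 = $1,434.73

$1,434.73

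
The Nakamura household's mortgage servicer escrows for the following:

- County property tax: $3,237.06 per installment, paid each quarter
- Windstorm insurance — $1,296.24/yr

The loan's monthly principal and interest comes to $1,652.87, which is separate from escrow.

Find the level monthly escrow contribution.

County property tax: $3,237.06 × 4 = $12,948.24 annually
Windstorm insurance: $1,296.24 annually
Total annual escrow = $12,948.24 + $1,296.24 = $14,244.48
Base monthly escrow = $14,244.48 / 12 = $1,187.04

$1,187.04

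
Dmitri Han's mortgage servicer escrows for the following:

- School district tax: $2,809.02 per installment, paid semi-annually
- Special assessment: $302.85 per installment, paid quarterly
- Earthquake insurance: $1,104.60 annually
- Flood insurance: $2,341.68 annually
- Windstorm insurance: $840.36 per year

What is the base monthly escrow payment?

$926.34

School district tax: $2,809.02 × 2 = $5,618.04 annually
Special assessment: $302.85 × 4 = $1,211.40 annually
Earthquake insurance: $1,104.60 annually
Flood insurance: $2,341.68 annually
Windstorm insurance: $840.36 annually
Yearly total = $5,618.04 + $1,211.40 + $1,104.60 + $2,341.68 + $840.36 = $11,116.08
Monthly escrow = $11,116.08 ÷ 12 = $926.34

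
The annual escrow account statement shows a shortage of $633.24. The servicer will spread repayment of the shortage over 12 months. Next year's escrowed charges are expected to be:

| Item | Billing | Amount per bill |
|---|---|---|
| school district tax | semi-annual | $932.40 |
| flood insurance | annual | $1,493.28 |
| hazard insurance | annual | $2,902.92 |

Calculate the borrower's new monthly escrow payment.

School district tax: $932.40 × 2 = $1,864.80 per year
Flood insurance: $1,493.28 per year
Hazard insurance: $2,902.92 per year
Yearly total = $1,864.80 + $1,493.28 + $2,902.92 = $6,261.00
Monthly = $6,261.00 ÷ 12 = $521.75
Shortage per month = $633.24 ÷ 12 = $52.77
New monthly escrow = $521.75 + $52.77 = $574.52

$574.52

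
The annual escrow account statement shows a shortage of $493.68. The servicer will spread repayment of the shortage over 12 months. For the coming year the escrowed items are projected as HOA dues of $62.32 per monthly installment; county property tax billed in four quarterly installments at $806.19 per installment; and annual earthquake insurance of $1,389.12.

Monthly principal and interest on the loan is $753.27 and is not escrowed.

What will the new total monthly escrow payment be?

HOA dues — $62.32 × 12 = $747.84
County property tax — $806.19 × 4 = $3,224.76
Earthquake insurance — $1,389.12
Yearly total = $5,361.72
Monthly = $5,361.72 / 12 = $446.81
Monthly shortage recovery: $493.68 ÷ 12 = $41.14
New monthly escrow = $446.81 + $41.14 = $487.95

$487.95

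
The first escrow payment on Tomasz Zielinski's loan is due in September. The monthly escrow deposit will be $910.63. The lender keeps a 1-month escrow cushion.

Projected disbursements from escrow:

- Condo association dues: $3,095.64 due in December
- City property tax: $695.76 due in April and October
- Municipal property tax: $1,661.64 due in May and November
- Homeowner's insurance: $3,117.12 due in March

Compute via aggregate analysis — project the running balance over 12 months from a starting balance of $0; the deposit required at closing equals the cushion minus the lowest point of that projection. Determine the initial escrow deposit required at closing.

$3,642.52

Cushion = 1 × $910.63 = $910.63
Trial balance (start $0, +$910.63 each month, − disbursements):
  Sep: +$910.63 → $910.63
  Oct: +$910.63 − $695.76 → $1,125.50
  Nov: +$910.63 − $1,661.64 → $374.49
  Dec: +$910.63 − $3,095.64 → -$1,810.52
  Jan: +$910.63 → -$899.89
  Feb: +$910.63 → $10.74
  Mar: +$910.63 − $3,117.12 → -$2,195.75
  Apr: +$910.63 − $695.76 → -$1,980.88
  May: +$910.63 − $1,661.64 → -$2,731.89
  Jun: +$910.63 → -$1,821.26
  Jul: +$910.63 → -$910.63
  Aug: +$910.63 → $0.00
Lowest trial balance = -$2,731.89 (May)
Initial deposit = cushion − low point = $910.63 − (-$2,731.89) = $3,642.52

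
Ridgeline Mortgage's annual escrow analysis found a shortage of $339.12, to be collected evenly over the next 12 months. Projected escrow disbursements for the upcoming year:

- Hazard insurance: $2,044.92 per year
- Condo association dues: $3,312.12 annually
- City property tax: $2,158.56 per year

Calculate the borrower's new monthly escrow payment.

Hazard insurance — $2,044.92 annually
Condo association dues — $3,312.12 annually
City property tax — $2,158.56 annually
Total per year = $2,044.92 + $3,312.12 + $2,158.56 = $7,515.60
Monthly = $7,515.60 / 12 = $626.30
Shortage spread = $339.12 ÷ 12 = $28.26/mo
Adjusted monthly = $626.30 + $28.26 = $654.56

$654.56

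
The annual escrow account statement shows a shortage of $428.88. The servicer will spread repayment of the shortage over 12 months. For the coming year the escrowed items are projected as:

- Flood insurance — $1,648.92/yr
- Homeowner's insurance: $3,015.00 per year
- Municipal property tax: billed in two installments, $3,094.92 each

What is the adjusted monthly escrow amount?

Flood insurance = $1,648.92 per year
Homeowner's insurance = $3,015.00 per year
Municipal property tax = $3,094.92 × 2 = $6,189.84 per year
Total annual escrow = $1,648.92 + $3,015.00 + $6,189.84 = $10,853.76
Per month = $10,853.76 / 12 = $904.48
Shortage per month = $428.88 / 12 = $35.74
Adjusted monthly = $904.48 + $35.74 = $940.22

$940.22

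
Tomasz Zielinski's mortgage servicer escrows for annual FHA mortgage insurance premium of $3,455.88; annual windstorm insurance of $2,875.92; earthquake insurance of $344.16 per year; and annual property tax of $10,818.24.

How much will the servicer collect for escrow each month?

$1,457.85

FHA mortgage insurance premium — $3,455.88 annually
Windstorm insurance — $2,875.92 annually
Earthquake insurance — $344.16 annually
Property tax — $10,818.24 annually
Total per year = $3,455.88 + $2,875.92 + $344.16 + $10,818.24 = $17,494.20
Monthly escrow = $17,494.20 ÷ 12 = $1,457.85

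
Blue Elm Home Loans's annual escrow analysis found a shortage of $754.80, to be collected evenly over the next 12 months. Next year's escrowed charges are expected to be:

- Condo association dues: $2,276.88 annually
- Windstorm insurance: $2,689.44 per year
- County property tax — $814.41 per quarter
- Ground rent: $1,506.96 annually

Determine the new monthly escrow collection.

Condo association dues = $2,276.88
Windstorm insurance = $2,689.44
County property tax = $814.41 × 4 = $3,257.64
Ground rent = $1,506.96
Total annual escrow = $9,730.92
Monthly escrow = $9,730.92 / 12 = $810.91
Shortage spread = $754.80 ÷ 12 = $62.90/mo
New monthly escrow = $810.91 + $62.90 = $873.81

$873.81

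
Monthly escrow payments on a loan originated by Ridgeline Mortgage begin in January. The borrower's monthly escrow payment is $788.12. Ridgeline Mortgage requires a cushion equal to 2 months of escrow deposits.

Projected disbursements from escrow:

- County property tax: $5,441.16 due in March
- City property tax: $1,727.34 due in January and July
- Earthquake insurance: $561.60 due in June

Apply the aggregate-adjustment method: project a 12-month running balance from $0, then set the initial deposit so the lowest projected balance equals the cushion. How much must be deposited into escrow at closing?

Cushion = 2 × $788.12 = $1,576.24
Trial balance (start $0, +$788.12 each month, − disbursements):
  Jan: +$788.12 − $1,727.34 → -$939.22
  Feb: +$788.12 → -$151.10
  Mar: +$788.12 − $5,441.16 → -$4,804.14
  Apr: +$788.12 → -$4,016.02
  May: +$788.12 → -$3,227.90
  Jun: +$788.12 − $561.60 → -$3,001.38
  Jul: +$788.12 − $1,727.34 → -$3,940.60
  Aug: +$788.12 → -$3,152.48
  Sep: +$788.12 → -$2,364.36
  Oct: +$788.12 → -$1,576.24
  Nov: +$788.12 → -$788.12
  Dec: +$788.12 → $0.00
Lowest trial balance = -$4,804.14 (Mar)
Initial deposit = cushion − low point = $1,576.24 − (-$4,804.14) = $6,380.38

$6,380.38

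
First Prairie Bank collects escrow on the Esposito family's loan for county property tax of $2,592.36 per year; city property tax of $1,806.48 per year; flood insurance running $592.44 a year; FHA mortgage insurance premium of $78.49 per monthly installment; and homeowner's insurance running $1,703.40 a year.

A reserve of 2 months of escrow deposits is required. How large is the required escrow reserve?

$1,272.76

County property tax: $2,592.36/yr
City property tax: $1,806.48/yr
Flood insurance: $592.44/yr
FHA mortgage insurance premium: $78.49 × 12 = $941.88/yr
Homeowner's insurance: $1,703.40/yr
Annual escrow total = $2,592.36 + $1,806.48 + $592.44 + $941.88 + $1,703.40 = $7,636.56
Monthly = $7,636.56 / 12 = $636.38
Cushion = 2 × $636.38 = $1,272.76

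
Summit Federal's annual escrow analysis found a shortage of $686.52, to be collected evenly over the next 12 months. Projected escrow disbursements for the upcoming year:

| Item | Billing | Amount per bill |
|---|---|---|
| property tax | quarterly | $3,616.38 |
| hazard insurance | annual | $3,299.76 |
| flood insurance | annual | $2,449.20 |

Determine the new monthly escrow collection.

Property tax = $3,616.38 × 4 = $14,465.52 annually
Hazard insurance = $3,299.76 annually
Flood insurance = $2,449.20 annually
Yearly total = $20,214.48
Per month = $20,214.48 ÷ 12 = $1,684.54
Shortage per month = $686.52 / 12 = $57.21
New monthly escrow = $1,684.54 + $57.21 = $1,741.75

$1,741.75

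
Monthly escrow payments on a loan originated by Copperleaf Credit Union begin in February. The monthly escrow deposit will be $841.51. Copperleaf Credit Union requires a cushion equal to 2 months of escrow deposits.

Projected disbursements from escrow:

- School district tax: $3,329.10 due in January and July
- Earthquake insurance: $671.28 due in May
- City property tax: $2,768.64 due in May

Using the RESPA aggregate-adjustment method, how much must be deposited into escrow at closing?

Cushion = 2 × $841.51 = $1,683.02
Trial balance (start $0, +$841.51 each month, − disbursements):
  Feb: +$841.51 → $841.51
  Mar: +$841.51 → $1,683.02
  Apr: +$841.51 → $2,524.53
  May: +$841.51 − $3,439.92 → -$73.88
  Jun: +$841.51 → $767.63
  Jul: +$841.51 − $3,329.10 → -$1,719.96
  Aug: +$841.51 → -$878.45
  Sep: +$841.51 → -$36.94
  Oct: +$841.51 → $804.57
  Nov: +$841.51 → $1,646.08
  Dec: +$841.51 → $2,487.59
  Jan: +$841.51 − $3,329.10 → $0.00
Lowest trial balance = -$1,719.96 (Jul)
Initial deposit = cushion − low point = $1,683.02 − (-$1,719.96) = $3,402.98

$3,402.98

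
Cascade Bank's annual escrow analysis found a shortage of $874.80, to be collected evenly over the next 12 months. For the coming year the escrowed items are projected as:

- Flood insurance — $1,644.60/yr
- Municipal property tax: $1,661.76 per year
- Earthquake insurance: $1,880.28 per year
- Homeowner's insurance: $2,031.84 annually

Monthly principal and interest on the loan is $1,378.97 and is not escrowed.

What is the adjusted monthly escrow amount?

Flood insurance: $1,644.60 annually
Municipal property tax: $1,661.76 annually
Earthquake insurance: $1,880.28 annually
Homeowner's insurance: $2,031.84 annually
Yearly total = $1,644.60 + $1,661.76 + $1,880.28 + $2,031.84 = $7,218.48
Per month = $7,218.48 / 12 = $601.54
Shortage per month = $874.80 / 12 = $72.90
New monthly escrow = $601.54 + $72.90 = $674.44

$674.44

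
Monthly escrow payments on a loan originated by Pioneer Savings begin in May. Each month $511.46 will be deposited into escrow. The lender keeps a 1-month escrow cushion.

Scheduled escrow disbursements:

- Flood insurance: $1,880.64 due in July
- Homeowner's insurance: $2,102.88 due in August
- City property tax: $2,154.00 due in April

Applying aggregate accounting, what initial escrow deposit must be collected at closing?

Cushion = 1 × $511.46 = $511.46
Trial balance (start $0, +$511.46 each month, − disbursements):
  May: +$511.46 → $511.46
  Jun: +$511.46 → $1,022.92
  Jul: +$511.46 − $1,880.64 → -$346.26
  Aug: +$511.46 − $2,102.88 → -$1,937.68
  Sep: +$511.46 → -$1,426.22
  Oct: +$511.46 → -$914.76
  Nov: +$511.46 → -$403.30
  Dec: +$511.46 → $108.16
  Jan: +$511.46 → $619.62
  Feb: +$511.46 → $1,131.08
  Mar: +$511.46 → $1,642.54
  Apr: +$511.46 − $2,154.00 → $0.00
Lowest trial balance = -$1,937.68 (Aug)
Initial deposit = cushion − low point = $511.46 − (-$1,937.68) = $2,449.14

$2,449.14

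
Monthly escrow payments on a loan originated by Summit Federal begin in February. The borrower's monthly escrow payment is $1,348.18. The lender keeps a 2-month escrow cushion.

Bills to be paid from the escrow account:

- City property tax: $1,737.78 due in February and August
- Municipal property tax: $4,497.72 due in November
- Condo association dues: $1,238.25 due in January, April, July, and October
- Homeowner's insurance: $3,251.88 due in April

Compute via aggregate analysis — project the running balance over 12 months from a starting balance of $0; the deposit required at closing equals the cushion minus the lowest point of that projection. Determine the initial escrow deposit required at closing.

Cushion = 2 × $1,348.18 = $2,696.36
Trial balance (start $0, +$1,348.18 each month, − disbursements):
  Feb: +$1,348.18 − $1,737.78 → -$389.60
  Mar: +$1,348.18 → $958.58
  Apr: +$1,348.18 − $4,490.13 → -$2,183.37
  May: +$1,348.18 → -$835.19
  Jun: +$1,348.18 → $512.99
  Jul: +$1,348.18 − $1,238.25 → $622.92
  Aug: +$1,348.18 − $1,737.78 → $233.32
  Sep: +$1,348.18 → $1,581.50
  Oct: +$1,348.18 − $1,238.25 → $1,691.43
  Nov: +$1,348.18 − $4,497.72 → -$1,458.11
  Dec: +$1,348.18 → -$109.93
  Jan: +$1,348.18 − $1,238.25 → $0.00
Lowest trial balance = -$2,183.37 (Apr)
Initial deposit = cushion − low point = $2,696.36 − (-$2,183.37) = $4,879.73

$4,879.73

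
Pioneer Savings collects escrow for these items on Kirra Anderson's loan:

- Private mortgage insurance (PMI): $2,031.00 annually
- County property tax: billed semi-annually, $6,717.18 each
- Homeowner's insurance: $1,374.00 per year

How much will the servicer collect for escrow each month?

Private mortgage insurance (PMI): $2,031.00/yr
County property tax: $6,717.18 × 2 = $13,434.36/yr
Homeowner's insurance: $1,374.00/yr
Total per year = $16,839.36
Monthly = $16,839.36 / 12 = $1,403.28

$1,403.28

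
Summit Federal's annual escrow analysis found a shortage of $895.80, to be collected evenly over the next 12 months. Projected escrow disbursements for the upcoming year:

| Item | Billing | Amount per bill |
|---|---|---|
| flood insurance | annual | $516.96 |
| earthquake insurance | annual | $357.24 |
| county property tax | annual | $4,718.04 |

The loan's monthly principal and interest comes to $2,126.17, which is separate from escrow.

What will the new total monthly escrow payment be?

Flood insurance — $516.96 per year
Earthquake insurance — $357.24 per year
County property tax — $4,718.04 per year
Total annual escrow = $516.96 + $357.24 + $4,718.04 = $5,592.24
Per month = $5,592.24 ÷ 12 = $466.02
Monthly shortage recovery: $895.80 ÷ 12 = $74.65
Adjusted monthly = $466.02 + $74.65 = $540.67

$540.67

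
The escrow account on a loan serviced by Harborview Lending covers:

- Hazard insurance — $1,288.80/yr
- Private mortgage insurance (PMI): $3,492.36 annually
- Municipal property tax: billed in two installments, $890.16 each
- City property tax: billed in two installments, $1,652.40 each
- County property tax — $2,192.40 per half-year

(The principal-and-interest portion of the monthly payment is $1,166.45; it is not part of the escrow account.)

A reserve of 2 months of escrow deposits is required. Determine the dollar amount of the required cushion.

$2,375.18

Hazard insurance — $1,288.80/yr
Private mortgage insurance (PMI) — $3,492.36/yr
Municipal property tax — $890.16 × 2 = $1,780.32/yr
City property tax — $1,652.40 × 2 = $3,304.80/yr
County property tax — $2,192.40 × 2 = $4,384.80/yr
Annual escrow total = $14,251.08
Per month = $14,251.08 / 12 = $1,187.59
Reserve = 2 × $1,187.59 = $2,375.18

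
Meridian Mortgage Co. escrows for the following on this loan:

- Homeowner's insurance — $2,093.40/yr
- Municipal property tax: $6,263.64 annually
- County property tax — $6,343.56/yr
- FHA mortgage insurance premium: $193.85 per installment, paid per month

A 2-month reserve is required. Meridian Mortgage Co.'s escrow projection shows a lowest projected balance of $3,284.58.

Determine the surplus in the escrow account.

$446.78

Homeowner's insurance = $2,093.40/yr
Municipal property tax = $6,263.64/yr
County property tax = $6,343.56/yr
FHA mortgage insurance premium = $193.85 × 12 = $2,326.20/yr
Combined annual = $17,026.80
Per month = $17,026.80 / 12 = $1,418.90
Required cushion = 2 × $1,418.90 = $2,837.80
Surplus = $3,284.58 − $2,837.80 = $446.78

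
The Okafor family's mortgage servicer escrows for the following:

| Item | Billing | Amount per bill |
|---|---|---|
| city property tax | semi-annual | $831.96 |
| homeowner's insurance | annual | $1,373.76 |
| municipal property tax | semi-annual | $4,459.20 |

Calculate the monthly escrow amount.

City property tax: $831.96 × 2 = $1,663.92 per year
Homeowner's insurance: $1,373.76 per year
Municipal property tax: $4,459.20 × 2 = $8,918.40 per year
Annual escrow total = $1,663.92 + $1,373.76 + $8,918.40 = $11,956.08
Per month = $11,956.08 / 12 = $996.34

$996.34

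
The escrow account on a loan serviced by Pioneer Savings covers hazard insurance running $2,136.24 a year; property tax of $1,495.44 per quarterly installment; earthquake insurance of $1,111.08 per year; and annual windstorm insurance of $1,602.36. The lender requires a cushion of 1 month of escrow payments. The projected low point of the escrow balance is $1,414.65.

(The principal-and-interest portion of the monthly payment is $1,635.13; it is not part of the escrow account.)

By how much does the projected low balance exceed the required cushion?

$512.03

Hazard insurance — $2,136.24 per year
Property tax — $1,495.44 × 4 = $5,981.76 per year
Earthquake insurance — $1,111.08 per year
Windstorm insurance — $1,602.36 per year
Total per year = $10,831.44
Monthly = $10,831.44 ÷ 12 = $902.62
Required cushion = 1 × $902.62 = $902.62
Surplus = $1,414.65 − $902.62 = $512.03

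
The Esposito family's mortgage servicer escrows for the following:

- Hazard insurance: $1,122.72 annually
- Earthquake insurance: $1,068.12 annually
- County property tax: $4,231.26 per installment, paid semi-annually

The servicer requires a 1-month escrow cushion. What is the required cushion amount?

$887.78

Hazard insurance — $1,122.72 annually
Earthquake insurance — $1,068.12 annually
County property tax — $4,231.26 × 2 = $8,462.52 annually
Combined annual = $10,653.36
Base monthly escrow = $10,653.36 ÷ 12 = $887.78
Cushion = 1 × $887.78 = $887.78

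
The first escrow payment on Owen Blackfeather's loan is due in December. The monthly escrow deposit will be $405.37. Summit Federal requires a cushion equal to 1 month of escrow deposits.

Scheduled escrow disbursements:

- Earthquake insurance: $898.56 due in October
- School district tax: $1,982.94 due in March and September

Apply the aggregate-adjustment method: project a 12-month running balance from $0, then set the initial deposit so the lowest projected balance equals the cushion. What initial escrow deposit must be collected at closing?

$810.74

Cushion = 1 × $405.37 = $405.37
Trial balance (start $0, +$405.37 each month, − disbursements):
  Dec: +$405.37 → $405.37
  Jan: +$405.37 → $810.74
  Feb: +$405.37 → $1,216.11
  Mar: +$405.37 − $1,982.94 → -$361.46
  Apr: +$405.37 → $43.91
  May: +$405.37 → $449.28
  Jun: +$405.37 → $854.65
  Jul: +$405.37 → $1,260.02
  Aug: +$405.37 → $1,665.39
  Sep: +$405.37 − $1,982.94 → $87.82
  Oct: +$405.37 − $898.56 → -$405.37
  Nov: +$405.37 → $0.00
Lowest trial balance = -$405.37 (Oct)
Initial deposit = cushion − low point = $405.37 − (-$405.37) = $810.74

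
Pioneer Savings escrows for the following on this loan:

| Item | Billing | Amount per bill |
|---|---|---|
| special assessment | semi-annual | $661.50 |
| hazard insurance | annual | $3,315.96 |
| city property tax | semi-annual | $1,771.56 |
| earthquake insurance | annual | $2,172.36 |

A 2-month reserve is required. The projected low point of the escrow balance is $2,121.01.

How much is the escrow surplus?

Special assessment: $661.50 × 2 = $1,323.00
Hazard insurance: $3,315.96
City property tax: $1,771.56 × 2 = $3,543.12
Earthquake insurance: $2,172.36
Combined annual = $1,323.00 + $3,315.96 + $3,543.12 + $2,172.36 = $10,354.44
Monthly = $10,354.44 ÷ 12 = $862.87
Required cushion = 2 × $862.87 = $1,725.74
Excess over cushion: $2,121.01 − $1,725.74 = $395.27

$395.27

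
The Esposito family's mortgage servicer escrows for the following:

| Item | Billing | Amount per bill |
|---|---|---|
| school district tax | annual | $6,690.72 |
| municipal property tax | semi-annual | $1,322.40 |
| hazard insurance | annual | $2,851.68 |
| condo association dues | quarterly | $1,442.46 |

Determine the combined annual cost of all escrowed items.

$17,957.04

School district tax: $6,690.72
Municipal property tax: $1,322.40 × 2 = $2,644.80
Hazard insurance: $2,851.68
Condo association dues: $1,442.46 × 4 = $5,769.84
Combined annual = $6,690.72 + $2,644.80 + $2,851.68 + $5,769.84 = $17,957.04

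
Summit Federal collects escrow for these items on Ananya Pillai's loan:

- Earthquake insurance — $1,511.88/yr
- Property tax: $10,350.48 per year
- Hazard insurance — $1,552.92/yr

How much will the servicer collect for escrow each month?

$1,117.94

Earthquake insurance = $1,511.88 annually
Property tax = $10,350.48 annually
Hazard insurance = $1,552.92 annually
Total annual escrow = $13,415.28
Monthly escrow = $13,415.28 ÷ 12 = $1,117.94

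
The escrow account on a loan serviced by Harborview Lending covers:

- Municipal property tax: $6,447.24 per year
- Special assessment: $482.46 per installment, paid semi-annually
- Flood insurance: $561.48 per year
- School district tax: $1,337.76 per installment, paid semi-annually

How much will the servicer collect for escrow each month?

Municipal property tax — $6,447.24
Special assessment — $482.46 × 2 = $964.92
Flood insurance — $561.48
School district tax — $1,337.76 × 2 = $2,675.52
Annual escrow total = $6,447.24 + $964.92 + $561.48 + $2,675.52 = $10,649.16
Base monthly escrow = $10,649.16 / 12 = $887.43

$887.43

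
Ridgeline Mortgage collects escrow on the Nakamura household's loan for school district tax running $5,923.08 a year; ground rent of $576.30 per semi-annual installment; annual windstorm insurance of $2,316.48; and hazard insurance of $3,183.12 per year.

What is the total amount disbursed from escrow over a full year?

$12,575.28

School district tax — $5,923.08
Ground rent — $576.30 × 2 = $1,152.60
Windstorm insurance — $2,316.48
Hazard insurance — $3,183.12
Total annual escrow = $12,575.28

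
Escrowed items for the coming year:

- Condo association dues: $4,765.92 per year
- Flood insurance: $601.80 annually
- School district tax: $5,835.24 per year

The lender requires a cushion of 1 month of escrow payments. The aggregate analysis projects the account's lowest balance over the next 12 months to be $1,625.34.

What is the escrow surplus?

$691.76

Condo association dues = $4,765.92 annually
Flood insurance = $601.80 annually
School district tax = $5,835.24 annually
Annual escrow total = $4,765.92 + $601.80 + $5,835.24 = $11,202.96
Monthly = $11,202.96 ÷ 12 = $933.58
Cushion = 1 × $933.58 = $933.58
Excess over cushion: $1,625.34 − $933.58 = $691.76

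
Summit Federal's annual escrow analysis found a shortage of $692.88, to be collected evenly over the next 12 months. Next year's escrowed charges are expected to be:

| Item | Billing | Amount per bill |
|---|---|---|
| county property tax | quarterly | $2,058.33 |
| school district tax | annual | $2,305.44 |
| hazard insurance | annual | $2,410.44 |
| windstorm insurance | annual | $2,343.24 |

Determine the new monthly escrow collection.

County property tax = $2,058.33 × 4 = $8,233.32
School district tax = $2,305.44
Hazard insurance = $2,410.44
Windstorm insurance = $2,343.24
Total per year = $8,233.32 + $2,305.44 + $2,410.44 + $2,343.24 = $15,292.44
Per month = $15,292.44 ÷ 12 = $1,274.37
Shortage per month = $692.88 ÷ 12 = $57.74
New monthly escrow = $1,274.37 + $57.74 = $1,332.11

$1,332.11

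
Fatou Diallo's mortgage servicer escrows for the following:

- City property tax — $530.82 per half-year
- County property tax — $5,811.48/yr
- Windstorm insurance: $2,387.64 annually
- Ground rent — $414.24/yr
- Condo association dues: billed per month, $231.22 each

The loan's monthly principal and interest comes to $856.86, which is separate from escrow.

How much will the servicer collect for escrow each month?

$1,037.47

City property tax: $530.82 × 2 = $1,061.64
County property tax: $5,811.48
Windstorm insurance: $2,387.64
Ground rent: $414.24
Condo association dues: $231.22 × 12 = $2,774.64
Total annual escrow = $12,449.64
Base monthly escrow = $12,449.64 / 12 = $1,037.47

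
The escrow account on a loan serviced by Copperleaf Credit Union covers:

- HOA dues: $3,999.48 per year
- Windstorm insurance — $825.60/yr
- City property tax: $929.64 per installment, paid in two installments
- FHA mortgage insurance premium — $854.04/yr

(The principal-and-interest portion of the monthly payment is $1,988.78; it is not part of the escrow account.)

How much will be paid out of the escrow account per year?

HOA dues: $3,999.48
Windstorm insurance: $825.60
City property tax: $929.64 × 2 = $1,859.28
FHA mortgage insurance premium: $854.04
Total per year = $7,538.40

$7,538.40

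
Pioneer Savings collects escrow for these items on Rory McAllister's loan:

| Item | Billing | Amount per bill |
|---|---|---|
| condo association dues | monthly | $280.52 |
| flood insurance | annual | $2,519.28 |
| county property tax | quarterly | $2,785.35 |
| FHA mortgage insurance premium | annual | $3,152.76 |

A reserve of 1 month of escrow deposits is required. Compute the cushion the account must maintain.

Condo association dues — $280.52 × 12 = $3,366.24 annually
Flood insurance — $2,519.28 annually
County property tax — $2,785.35 × 4 = $11,141.40 annually
FHA mortgage insurance premium — $3,152.76 annually
Annual escrow total = $3,366.24 + $2,519.28 + $11,141.40 + $3,152.76 = $20,179.68
Monthly escrow = $20,179.68 ÷ 12 = $1,681.64
Required cushion = 1 × $1,681.64 = $1,681.64

$1,681.64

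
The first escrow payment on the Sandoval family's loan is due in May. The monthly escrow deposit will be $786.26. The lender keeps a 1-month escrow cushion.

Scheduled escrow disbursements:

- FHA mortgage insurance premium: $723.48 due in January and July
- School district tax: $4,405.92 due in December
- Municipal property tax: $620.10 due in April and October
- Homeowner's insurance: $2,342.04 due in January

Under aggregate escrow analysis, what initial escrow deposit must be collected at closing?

Cushion = 1 × $786.26 = $786.26
Trial balance (start $0, +$786.26 each month, − disbursements):
  May: +$786.26 → $786.26
  Jun: +$786.26 → $1,572.52
  Jul: +$786.26 − $723.48 → $1,635.30
  Aug: +$786.26 → $2,421.56
  Sep: +$786.26 → $3,207.82
  Oct: +$786.26 − $620.10 → $3,373.98
  Nov: +$786.26 → $4,160.24
  Dec: +$786.26 − $4,405.92 → $540.58
  Jan: +$786.26 − $3,065.52 → -$1,738.68
  Feb: +$786.26 → -$952.42
  Mar: +$786.26 → -$166.16
  Apr: +$786.26 − $620.10 → $0.00
Lowest trial balance = -$1,738.68 (Jan)
Initial deposit = cushion − low point = $786.26 − (-$1,738.68) = $2,524.94

$2,524.94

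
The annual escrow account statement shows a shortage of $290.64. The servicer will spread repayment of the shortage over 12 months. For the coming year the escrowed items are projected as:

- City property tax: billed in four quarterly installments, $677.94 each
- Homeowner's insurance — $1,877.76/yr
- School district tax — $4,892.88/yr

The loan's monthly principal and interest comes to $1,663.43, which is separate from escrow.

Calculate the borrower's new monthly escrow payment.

City property tax: $677.94 × 4 = $2,711.76
Homeowner's insurance: $1,877.76
School district tax: $4,892.88
Total per year = $2,711.76 + $1,877.76 + $4,892.88 = $9,482.40
Monthly escrow = $9,482.40 / 12 = $790.20
Shortage per month = $290.64 ÷ 12 = $24.22
New monthly escrow = $790.20 + $24.22 = $814.42

$814.42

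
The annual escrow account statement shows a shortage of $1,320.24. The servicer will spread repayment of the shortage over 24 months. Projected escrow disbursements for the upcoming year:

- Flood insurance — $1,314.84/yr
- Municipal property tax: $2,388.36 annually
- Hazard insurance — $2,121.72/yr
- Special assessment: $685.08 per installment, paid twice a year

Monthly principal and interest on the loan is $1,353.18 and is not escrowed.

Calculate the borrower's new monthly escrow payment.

Flood insurance — $1,314.84/yr
Municipal property tax — $2,388.36/yr
Hazard insurance — $2,121.72/yr
Special assessment — $685.08 × 2 = $1,370.16/yr
Total annual escrow = $1,314.84 + $2,388.36 + $2,121.72 + $1,370.16 = $7,195.08
Base monthly escrow = $7,195.08 / 12 = $599.59
Monthly shortage recovery: $1,320.24 ÷ 24 = $55.01
Adjusted monthly = $599.59 + $55.01 = $654.60

$654.60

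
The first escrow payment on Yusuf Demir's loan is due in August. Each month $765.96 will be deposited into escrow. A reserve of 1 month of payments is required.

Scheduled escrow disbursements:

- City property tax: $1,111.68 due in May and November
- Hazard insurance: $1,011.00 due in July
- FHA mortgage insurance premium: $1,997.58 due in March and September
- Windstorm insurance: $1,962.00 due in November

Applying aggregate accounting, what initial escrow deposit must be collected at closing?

$2,773.38

Cushion = 1 × $765.96 = $765.96
Trial balance (start $0, +$765.96 each month, − disbursements):
  Aug: +$765.96 → $765.96
  Sep: +$765.96 − $1,997.58 → -$465.66
  Oct: +$765.96 → $300.30
  Nov: +$765.96 − $3,073.68 → -$2,007.42
  Dec: +$765.96 → -$1,241.46
  Jan: +$765.96 → -$475.50
  Feb: +$765.96 → $290.46
  Mar: +$765.96 − $1,997.58 → -$941.16
  Apr: +$765.96 → -$175.20
  May: +$765.96 − $1,111.68 → -$520.92
  Jun: +$765.96 → $245.04
  Jul: +$765.96 − $1,011.00 → $0.00
Lowest trial balance = -$2,007.42 (Nov)
Initial deposit = cushion − low point = $765.96 − (-$2,007.42) = $2,773.38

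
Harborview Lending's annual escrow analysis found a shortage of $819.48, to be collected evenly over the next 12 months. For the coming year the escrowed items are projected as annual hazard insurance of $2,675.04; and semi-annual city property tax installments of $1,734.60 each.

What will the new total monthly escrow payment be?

Hazard insurance — $2,675.04/yr
City property tax — $1,734.60 × 2 = $3,469.20/yr
Total per year = $2,675.04 + $3,469.20 = $6,144.24
Monthly escrow = $6,144.24 / 12 = $512.02
Shortage per month = $819.48 ÷ 12 = $68.29
Adjusted monthly = $512.02 + $68.29 = $580.31

$580.31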